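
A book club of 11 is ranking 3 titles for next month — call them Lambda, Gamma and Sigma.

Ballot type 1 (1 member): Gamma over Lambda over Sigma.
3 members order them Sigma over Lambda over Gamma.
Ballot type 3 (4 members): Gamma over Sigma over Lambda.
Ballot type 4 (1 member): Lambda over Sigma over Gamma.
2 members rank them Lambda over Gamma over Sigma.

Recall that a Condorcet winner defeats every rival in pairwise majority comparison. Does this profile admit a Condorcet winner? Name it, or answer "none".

Pairwise majorities:
Lambda vs Gamma: Lambda is ranked higher on 3+1+2 = 6 ballots, Gamma on 5. Lambda wins 6–5.
Lambda vs Sigma: 1+1+2 = 4 for Lambda, 7 for Sigma — Sigma by 7–4.
Gamma–Sigma: Gamma 7–4.
Every book loses at least once (Lambda loses to Sigma; Gamma loses to Lambda; Sigma loses to Gamma). The majority relation contains the cycle Lambda > Gamma > Sigma > Lambda, so there is no Condorcet winner.

none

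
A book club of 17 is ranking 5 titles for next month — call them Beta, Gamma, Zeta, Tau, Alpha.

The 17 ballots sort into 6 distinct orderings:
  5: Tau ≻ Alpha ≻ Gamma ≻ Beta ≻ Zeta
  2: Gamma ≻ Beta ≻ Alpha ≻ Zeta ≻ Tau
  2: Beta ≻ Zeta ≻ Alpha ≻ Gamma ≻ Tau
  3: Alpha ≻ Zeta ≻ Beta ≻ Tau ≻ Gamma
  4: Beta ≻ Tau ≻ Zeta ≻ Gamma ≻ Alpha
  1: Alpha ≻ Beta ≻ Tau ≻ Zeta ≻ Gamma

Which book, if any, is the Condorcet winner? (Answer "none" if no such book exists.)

none

Check each pair by majority over 17 ballots:
Beta vs Gamma: Beta, 10–7.
Beta–Zeta: Beta 14–3.
Beta vs Tau: Beta, 12–5.
Beta vs Alpha: Alpha wins 9–8.
Gamma vs Zeta: Zeta wins 10–7.
Gamma vs Tau: Tau, 13–4.
Gamma vs Alpha: Alpha wins 11–6.
Zeta vs Tau: Zeta preferred on 2+2+3 = 7 ballots; Tau wins 10–7.
Zeta vs Alpha: Alpha, 11–6.
Tau vs Alpha: 5+4 = 9 for Tau, 8 for Alpha — Tau by 9–8.
Each book drops at least one matchup (Beta loses to Alpha; Gamma loses to Beta; Zeta loses to Beta; Tau loses to Beta; Alpha loses to Tau); the cycle Beta > Tau > Alpha > Beta rules out a Condorcet winner.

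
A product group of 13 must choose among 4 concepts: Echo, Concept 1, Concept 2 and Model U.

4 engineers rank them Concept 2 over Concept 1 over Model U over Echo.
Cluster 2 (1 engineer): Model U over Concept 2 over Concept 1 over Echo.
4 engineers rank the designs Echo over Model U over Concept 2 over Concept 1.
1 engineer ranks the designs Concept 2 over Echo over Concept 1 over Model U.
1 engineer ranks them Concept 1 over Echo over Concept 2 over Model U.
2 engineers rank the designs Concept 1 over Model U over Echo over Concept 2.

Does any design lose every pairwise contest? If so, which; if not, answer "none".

none

Pairwise majorities:
Echo vs Concept 1: Concept 1 wins 8–5.
Echo vs Concept 2: 7 to 6, Echo.
Echo vs Model U: 4+1+1 = 6 for Echo, 7 for Model U — Model U by 7–6.
Concept 1 vs Concept 2: Concept 1 is ranked higher on 1+2 = 3 ballots, Concept 2 on 10. Concept 2 wins 10–3.
Concept 1 vs Model U: 4+1+1+2 = 8 for Concept 1, 5 for Model U — Concept 1 by 8–5.
Concept 2 vs Model U: Model U wins 7–6.
Each design has at least one pairwise win (Echo beats Concept 2; Concept 1 beats Echo; Concept 2 beats Concept 1; Model U beats Echo) — no Condorcet loser.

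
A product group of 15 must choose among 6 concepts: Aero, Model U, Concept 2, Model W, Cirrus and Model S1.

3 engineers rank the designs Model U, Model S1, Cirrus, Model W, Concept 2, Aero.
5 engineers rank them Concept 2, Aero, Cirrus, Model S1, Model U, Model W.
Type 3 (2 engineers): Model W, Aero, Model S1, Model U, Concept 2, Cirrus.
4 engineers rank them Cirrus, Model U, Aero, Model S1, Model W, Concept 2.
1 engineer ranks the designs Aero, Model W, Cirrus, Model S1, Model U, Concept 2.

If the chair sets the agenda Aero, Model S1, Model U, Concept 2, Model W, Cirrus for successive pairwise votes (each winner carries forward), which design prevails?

Round 1: Aero vs Model S1 — 12–3, Aero advances.
Round 2: Aero vs Model U — 8–7, Aero advances.
Round 3: Aero vs Concept 2 — 7–8, Concept 2 advances.
Round 4: Concept 2 vs Model W — 5–10, Model W advances.
Round 5: Model W vs Cirrus — 3–12, Cirrus advances.
Cirrus survives the agenda.

Cirrus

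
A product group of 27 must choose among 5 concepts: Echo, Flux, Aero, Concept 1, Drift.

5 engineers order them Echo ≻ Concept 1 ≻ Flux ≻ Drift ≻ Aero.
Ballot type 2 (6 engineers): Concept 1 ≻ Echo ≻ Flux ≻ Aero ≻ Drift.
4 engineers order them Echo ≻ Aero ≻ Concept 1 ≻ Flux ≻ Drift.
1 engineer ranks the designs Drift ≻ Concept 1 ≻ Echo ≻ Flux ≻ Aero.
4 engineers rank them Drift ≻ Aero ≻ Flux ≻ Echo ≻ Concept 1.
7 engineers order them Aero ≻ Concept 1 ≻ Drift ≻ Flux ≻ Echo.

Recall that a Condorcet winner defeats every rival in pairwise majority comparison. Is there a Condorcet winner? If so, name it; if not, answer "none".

Head-to-head results (27 engineers):
Echo vs Flux: 16 to 11, Echo.
Echo vs Aero: 16 to 11, Echo.
Echo vs Concept 1: 5+4+4 = 13 for Echo, 14 for Concept 1 — Concept 1 by 14–13.
Echo vs Drift: Echo preferred on 5+6+4 = 15 ballots; Echo wins 15–12.
Flux vs Aero: Flux preferred on 5+6+1 = 12 ballots; Aero wins 15–12.
Flux vs Concept 1: Flux is ranked higher on 4 ballots, Concept 1 on 23. Concept 1 wins 23–4.
Flux vs Drift: Flux is ranked higher on 5+6+4 = 15 ballots, Drift on 12. Flux wins 15–12.
Aero vs Concept 1: 4+4+7 = 15 for Aero, 12 for Concept 1 — Aero by 15–12.
Aero vs Drift: 17 to 10, Aero.
Concept 1 vs Drift: Concept 1 preferred on 5+6+4+7 = 22 ballots; Concept 1 wins 22–5.
Every design loses at least once (Echo loses to Concept 1; Flux loses to Echo; Aero loses to Echo; Concept 1 loses to Aero; Drift loses to Echo). The majority relation contains the cycle Echo → Aero → Concept 1 → Echo, so there is no Condorcet winner.

none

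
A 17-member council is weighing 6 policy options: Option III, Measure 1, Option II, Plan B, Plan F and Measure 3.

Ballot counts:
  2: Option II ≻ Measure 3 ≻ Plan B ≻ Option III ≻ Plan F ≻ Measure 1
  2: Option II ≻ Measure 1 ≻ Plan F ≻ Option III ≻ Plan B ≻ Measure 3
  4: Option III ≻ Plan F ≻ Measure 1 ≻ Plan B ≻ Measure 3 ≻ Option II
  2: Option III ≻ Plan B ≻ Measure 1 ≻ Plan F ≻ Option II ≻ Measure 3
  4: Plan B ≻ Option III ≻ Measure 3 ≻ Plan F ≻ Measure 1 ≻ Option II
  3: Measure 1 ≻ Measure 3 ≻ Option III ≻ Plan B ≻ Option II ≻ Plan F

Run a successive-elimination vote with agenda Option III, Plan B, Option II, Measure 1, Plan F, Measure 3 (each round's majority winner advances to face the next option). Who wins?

Option III

Round 1: Option III vs Plan B — 11–6, Option III advances.
Round 2: Option III vs Option II — 13–4, Option III advances.
Round 3: Option III vs Measure 1 — 12–5, Option III advances.
Round 4: Option III vs Plan F — 15–2, Option III advances.
Round 5: Option III vs Measure 3 — 12–5, Option III advances.
The agenda winner is Option III.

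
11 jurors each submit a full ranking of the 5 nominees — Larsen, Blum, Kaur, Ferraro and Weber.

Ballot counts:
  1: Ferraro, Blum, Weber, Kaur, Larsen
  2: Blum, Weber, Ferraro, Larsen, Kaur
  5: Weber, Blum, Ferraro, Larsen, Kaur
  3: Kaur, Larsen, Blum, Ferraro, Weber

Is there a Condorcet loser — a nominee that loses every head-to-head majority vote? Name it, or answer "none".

Pairwise majorities:
Larsen vs Blum: Blum, 8–3.
Larsen vs Kaur: Larsen preferred on 2+5 = 7 ballots; Larsen wins 7–4.
Larsen vs Ferraro: Larsen is ranked higher on 3 ballots, Ferraro on 8. Ferraro wins 8–3.
Larsen vs Weber: Larsen preferred on 3 ballots; Weber wins 8–3.
Blum vs Kaur: Blum, 8–3.
Blum vs Ferraro: Blum wins 10–1.
Blum vs Weber: Blum, 6–5.
Kaur–Ferraro: Ferraro 8–3.
Kaur vs Weber: Weber, 8–3.
Ferraro vs Weber: 4 to 7, Weber.
Only Kaur has no wins; Kaur is the Condorcet loser.

Kaur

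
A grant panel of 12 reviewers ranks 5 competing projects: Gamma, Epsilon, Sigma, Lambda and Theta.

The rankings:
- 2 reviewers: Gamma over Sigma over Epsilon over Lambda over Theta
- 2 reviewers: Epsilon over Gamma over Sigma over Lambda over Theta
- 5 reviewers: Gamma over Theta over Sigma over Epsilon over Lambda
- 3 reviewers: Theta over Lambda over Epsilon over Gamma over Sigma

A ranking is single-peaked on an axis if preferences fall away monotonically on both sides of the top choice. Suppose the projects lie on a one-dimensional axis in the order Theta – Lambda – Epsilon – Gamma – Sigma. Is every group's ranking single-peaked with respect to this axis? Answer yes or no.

no

Axis positions: Theta=1, Lambda=2, Epsilon=3, Gamma=4, Sigma=5.
Group 1 (peak Gamma at position 4): ranking walks positions 4-5-3-2-1, expanding outward from the peak — single-peaked.
Group 2 (peak Epsilon at position 3): ranking walks positions 3-4-5-2-1, expanding outward from the peak — single-peaked.
Group 3: ranking walks positions 4-1-5-3-2; Theta is ranked above Epsilon even though Epsilon lies between Theta and the peak Gamma on the axis — preferences dip and rise again. Not single-peaked.
Group 4 (peak Theta at position 1): ranking walks positions 1-2-3-4-5, expanding outward from the peak — single-peaked.
Group 3 violates single-peakedness, so the profile is not single-peaked on this axis.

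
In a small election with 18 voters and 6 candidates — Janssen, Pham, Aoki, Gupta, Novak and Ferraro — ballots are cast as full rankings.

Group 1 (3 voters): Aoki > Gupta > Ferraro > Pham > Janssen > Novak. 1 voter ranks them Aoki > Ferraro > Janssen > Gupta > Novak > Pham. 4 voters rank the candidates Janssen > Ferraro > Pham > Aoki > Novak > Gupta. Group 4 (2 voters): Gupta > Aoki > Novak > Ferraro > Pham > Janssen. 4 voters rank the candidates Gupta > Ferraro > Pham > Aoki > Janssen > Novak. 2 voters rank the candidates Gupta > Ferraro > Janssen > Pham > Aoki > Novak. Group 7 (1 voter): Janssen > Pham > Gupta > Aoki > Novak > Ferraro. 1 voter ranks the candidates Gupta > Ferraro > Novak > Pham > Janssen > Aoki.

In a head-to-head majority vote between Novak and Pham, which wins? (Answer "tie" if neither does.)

Pham

Ballots ranking Novak above Pham: 1 + 2 + 1 = 4.
Ballots ranking Pham above Novak: 18 − 4 = 14.
Pham wins the head-to-head 14–4.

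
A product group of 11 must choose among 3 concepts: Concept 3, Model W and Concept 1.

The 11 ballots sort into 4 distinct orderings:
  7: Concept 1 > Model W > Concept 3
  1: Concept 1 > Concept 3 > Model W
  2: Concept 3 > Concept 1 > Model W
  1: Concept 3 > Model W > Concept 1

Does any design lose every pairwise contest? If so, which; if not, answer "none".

Concept 3

Pairwise majorities:
Concept 3–Model W: Model W 7–4.
Concept 3 vs Concept 1: Concept 3 preferred on 2+1 = 3 ballots; Concept 1 wins 8–3.
Model W–Concept 1: Concept 1 10–1.
Concept 3 is beaten in every head-to-head and is the Condorcet loser.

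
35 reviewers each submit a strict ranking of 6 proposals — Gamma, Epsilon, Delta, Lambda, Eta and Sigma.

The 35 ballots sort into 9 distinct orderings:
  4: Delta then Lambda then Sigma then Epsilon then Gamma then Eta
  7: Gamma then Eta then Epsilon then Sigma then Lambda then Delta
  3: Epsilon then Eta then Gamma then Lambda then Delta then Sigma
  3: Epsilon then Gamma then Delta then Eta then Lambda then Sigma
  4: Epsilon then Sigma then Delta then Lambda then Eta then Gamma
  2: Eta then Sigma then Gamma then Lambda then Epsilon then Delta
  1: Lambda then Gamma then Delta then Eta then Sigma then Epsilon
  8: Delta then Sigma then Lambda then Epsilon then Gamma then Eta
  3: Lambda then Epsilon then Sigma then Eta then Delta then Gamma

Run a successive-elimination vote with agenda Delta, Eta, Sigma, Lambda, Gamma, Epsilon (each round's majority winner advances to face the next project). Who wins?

Round 1: Delta vs Eta — 20–15, Delta advances.
Round 2: Delta vs Sigma — 19–16, Delta advances.
Round 3: Delta vs Lambda — 19–16, Delta advances.
Round 4: Delta vs Gamma — 19–16, Delta advances.
Round 5: Delta vs Epsilon — 13–22, Epsilon advances.
The agenda winner is Epsilon.

Epsilon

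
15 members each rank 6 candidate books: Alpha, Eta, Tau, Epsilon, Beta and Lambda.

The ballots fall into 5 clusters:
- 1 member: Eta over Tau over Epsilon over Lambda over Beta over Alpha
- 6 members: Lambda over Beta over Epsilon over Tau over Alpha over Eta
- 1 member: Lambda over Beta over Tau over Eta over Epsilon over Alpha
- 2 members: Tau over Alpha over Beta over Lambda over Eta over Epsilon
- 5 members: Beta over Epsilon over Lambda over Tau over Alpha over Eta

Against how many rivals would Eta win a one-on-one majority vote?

Eta against each rival (15 members):
Eta vs Alpha: Eta is ranked higher on 1+1 = 2 ballots, Alpha on 13. Alpha wins 13–2.
Eta–Tau: Tau 14–1.
Eta vs Epsilon: Epsilon, 11–4.
Eta vs Beta: Beta, 14–1.
Eta vs Lambda: Eta is ranked higher on 1 ballot, Lambda on 14. Lambda wins 14–1.
Eta beats no one; loses to Alpha, Tau, Epsilon, Beta, Lambda — 0 pairwise wins.

0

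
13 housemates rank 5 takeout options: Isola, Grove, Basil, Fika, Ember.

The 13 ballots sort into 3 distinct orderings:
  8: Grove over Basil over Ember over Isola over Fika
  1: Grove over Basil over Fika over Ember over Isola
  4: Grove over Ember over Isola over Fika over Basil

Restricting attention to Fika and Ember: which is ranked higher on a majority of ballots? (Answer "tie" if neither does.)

Ember

Ballots ranking Fika above Ember: 1.
Ballots ranking Ember above Fika: 13 − 1 = 12.
Ember wins the head-to-head 12–1.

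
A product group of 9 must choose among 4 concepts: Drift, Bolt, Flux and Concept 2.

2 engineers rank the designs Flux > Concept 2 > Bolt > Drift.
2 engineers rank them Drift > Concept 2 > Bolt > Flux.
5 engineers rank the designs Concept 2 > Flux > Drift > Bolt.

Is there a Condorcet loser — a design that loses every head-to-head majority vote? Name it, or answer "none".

Bolt

Pairwise majorities:
Drift vs Bolt: Drift wins 7–2.
Drift vs Flux: Flux wins 7–2.
Drift vs Concept 2: 2 for Drift, 7 for Concept 2 — Concept 2 by 7–2.
Bolt vs Flux: Bolt is ranked higher on 2 ballots, Flux on 7. Flux wins 7–2.
Bolt vs Concept 2: Concept 2 wins 9–0.
Flux vs Concept 2: 2 to 7, Concept 2.
Bolt loses to every other design — it is the Condorcet loser.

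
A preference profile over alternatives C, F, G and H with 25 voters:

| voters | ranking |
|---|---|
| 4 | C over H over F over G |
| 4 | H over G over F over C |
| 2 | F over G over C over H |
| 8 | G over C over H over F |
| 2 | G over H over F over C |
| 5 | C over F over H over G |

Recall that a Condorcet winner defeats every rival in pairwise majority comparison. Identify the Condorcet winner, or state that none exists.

none

Pairwise majorities:
C–F: C 17–8.
C vs G: 4+5 = 9 for C, 16 for G — G by 16–9.
C vs H: C preferred on 4+2+8+5 = 19 ballots; C wins 19–6.
F vs G: G wins 14–11.
F vs H: 7 to 18, H.
G vs H: G preferred on 2+8+2 = 12 ballots; H wins 13–12.
Every alternative loses at least once (C loses to G; F loses to C; G loses to H; H loses to C). The majority relation contains the cycle C beats H beats G beats C, so there is no Condorcet winner.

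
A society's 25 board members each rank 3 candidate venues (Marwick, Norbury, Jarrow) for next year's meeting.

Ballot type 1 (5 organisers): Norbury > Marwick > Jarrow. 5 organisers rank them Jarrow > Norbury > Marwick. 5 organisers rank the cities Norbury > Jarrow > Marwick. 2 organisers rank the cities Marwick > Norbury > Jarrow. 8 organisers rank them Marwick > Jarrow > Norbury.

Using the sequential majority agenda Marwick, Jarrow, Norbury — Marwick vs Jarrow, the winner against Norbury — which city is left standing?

Norbury

Round 1: Marwick vs Jarrow — 15–10, Marwick advances.
Round 2: Marwick vs Norbury — 10–15, Norbury advances.
The agenda winner is Norbury.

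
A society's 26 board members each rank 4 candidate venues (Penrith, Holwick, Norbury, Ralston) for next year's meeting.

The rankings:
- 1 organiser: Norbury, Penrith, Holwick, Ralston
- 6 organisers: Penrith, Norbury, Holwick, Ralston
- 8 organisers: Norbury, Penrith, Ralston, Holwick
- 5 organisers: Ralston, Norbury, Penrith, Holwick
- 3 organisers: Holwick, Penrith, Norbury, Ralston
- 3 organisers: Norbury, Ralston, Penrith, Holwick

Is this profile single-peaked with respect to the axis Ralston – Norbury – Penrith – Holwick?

Axis positions: Ralston=1, Norbury=2, Penrith=3, Holwick=4.
Cluster 1 (peak Norbury at position 2): ranking walks positions 2-3-4-1, expanding outward from the peak — single-peaked.
Cluster 2 (peak Penrith at position 3): ranking walks positions 3-2-4-1, expanding outward from the peak — single-peaked.
Cluster 3 (peak Norbury at position 2): ranking walks positions 2-3-1-4, expanding outward from the peak — single-peaked.
Cluster 4 (peak Ralston at position 1): ranking walks positions 1-2-3-4, expanding outward from the peak — single-peaked.
Cluster 5 (peak Holwick at position 4): ranking walks positions 4-3-2-1, expanding outward from the peak — single-peaked.
Cluster 6 (peak Norbury at position 2): ranking walks positions 2-1-3-4, expanding outward from the peak — single-peaked.
Every ranking is single-peaked on this axis.

yes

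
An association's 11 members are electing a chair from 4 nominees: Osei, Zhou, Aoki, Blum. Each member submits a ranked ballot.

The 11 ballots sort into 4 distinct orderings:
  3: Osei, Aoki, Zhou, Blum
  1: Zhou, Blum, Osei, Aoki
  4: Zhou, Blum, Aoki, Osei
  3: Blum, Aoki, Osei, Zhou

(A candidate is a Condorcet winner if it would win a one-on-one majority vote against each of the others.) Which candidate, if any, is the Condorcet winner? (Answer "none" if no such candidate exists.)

none

Head-to-head results (11 voters):
Osei vs Zhou: Osei, 6–5.
Osei vs Aoki: Aoki wins 7–4.
Osei vs Blum: Blum wins 8–3.
Zhou vs Aoki: Aoki, 6–5.
Zhou–Blum: Zhou 8–3.
Aoki vs Blum: 3 to 8, Blum.
Every candidate loses at least once (Osei loses to Aoki; Zhou loses to Osei; Aoki loses to Blum; Blum loses to Zhou). The majority relation contains the cycle Osei beats Zhou beats Blum beats Osei, so there is no Condorcet winner.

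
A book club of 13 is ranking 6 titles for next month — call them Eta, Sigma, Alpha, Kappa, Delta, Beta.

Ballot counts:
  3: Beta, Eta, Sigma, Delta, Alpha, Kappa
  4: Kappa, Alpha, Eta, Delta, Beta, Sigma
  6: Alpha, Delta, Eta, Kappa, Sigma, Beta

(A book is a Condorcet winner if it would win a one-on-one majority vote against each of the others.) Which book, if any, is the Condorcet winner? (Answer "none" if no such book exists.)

Alpha

Pairwise majorities:
Eta vs Sigma: 3+4+6 = 13 for Eta, 0 for Sigma — Eta by 13–0.
Eta vs Alpha: 3 for Eta, 10 for Alpha — Alpha by 10–3.
Eta vs Kappa: Eta is ranked higher on 3+6 = 9 ballots, Kappa on 4. Eta wins 9–4.
Eta vs Delta: 7 to 6, Eta.
Eta vs Beta: Eta preferred on 4+6 = 10 ballots; Eta wins 10–3.
Sigma vs Alpha: Sigma preferred on 3 ballots; Alpha wins 10–3.
Sigma vs Kappa: 3 to 10, Kappa.
Sigma vs Delta: Sigma preferred on 3 ballots; Delta wins 10–3.
Sigma vs Beta: 6 for Sigma, 7 for Beta — Beta by 7–6.
Alpha vs Kappa: Alpha is ranked higher on 3+6 = 9 ballots, Kappa on 4. Alpha wins 9–4.
Alpha vs Delta: 10 to 3, Alpha.
Alpha vs Beta: Alpha preferred on 4+6 = 10 ballots; Alpha wins 10–3.
Kappa vs Delta: Kappa preferred on 4 ballots; Delta wins 9–4.
Kappa vs Beta: Kappa preferred on 4+6 = 10 ballots; Kappa wins 10–3.
Delta vs Beta: Delta is ranked higher on 4+6 = 10 ballots, Beta on 3. Delta wins 10–3.
Only Alpha has no losses; Alpha is the Condorcet winner.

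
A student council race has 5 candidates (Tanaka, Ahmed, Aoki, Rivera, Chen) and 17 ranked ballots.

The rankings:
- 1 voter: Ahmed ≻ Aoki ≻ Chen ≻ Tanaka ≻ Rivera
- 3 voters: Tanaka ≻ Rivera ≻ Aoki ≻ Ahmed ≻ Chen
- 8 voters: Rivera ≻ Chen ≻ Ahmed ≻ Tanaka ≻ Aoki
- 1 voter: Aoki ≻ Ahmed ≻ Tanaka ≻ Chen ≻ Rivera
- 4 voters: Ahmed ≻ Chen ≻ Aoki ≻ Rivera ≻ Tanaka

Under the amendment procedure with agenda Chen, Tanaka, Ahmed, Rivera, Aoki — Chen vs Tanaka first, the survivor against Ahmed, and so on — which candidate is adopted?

Rivera

Round 1: Chen vs Tanaka — 13–4, Chen advances.
Round 2: Chen vs Ahmed — 8–9, Ahmed advances.
Round 3: Ahmed vs Rivera — 6–11, Rivera advances.
Round 4: Rivera vs Aoki — 11–6, Rivera advances.
Rivera survives the agenda.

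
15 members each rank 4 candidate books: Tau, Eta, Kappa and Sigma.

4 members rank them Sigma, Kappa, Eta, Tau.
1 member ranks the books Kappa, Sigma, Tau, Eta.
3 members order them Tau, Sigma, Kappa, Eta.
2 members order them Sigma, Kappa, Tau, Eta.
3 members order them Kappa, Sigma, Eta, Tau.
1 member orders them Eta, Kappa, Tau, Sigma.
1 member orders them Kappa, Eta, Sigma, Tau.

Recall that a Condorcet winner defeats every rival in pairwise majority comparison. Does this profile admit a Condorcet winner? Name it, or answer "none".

Sigma

Check each pair by majority over 15 ballots:
Tau vs Eta: Tau is ranked higher on 1+3+2 = 6 ballots, Eta on 9. Eta wins 9–6.
Tau vs Kappa: Tau is ranked higher on 3 ballots, Kappa on 12. Kappa wins 12–3.
Tau vs Sigma: Tau preferred on 3+1 = 4 ballots; Sigma wins 11–4.
Eta vs Kappa: 1 to 14, Kappa.
Eta vs Sigma: Eta is ranked higher on 1+1 = 2 ballots, Sigma on 13. Sigma wins 13–2.
Kappa vs Sigma: Kappa is ranked higher on 1+3+1+1 = 6 ballots, Sigma on 9. Sigma wins 9–6.
Sigma defeats every rival head-to-head and is the Condorcet winner.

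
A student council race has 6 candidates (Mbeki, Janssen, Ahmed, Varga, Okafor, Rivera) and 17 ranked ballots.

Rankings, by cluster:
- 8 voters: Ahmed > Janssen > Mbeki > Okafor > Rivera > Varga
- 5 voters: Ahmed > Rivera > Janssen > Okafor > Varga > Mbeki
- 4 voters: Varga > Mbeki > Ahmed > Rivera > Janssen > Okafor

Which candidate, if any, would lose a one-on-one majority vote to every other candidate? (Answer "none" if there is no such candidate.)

none

Head-to-head results (17 voters):
Mbeki vs Janssen: Janssen, 13–4.
Mbeki vs Ahmed: Mbeki is ranked higher on 4 ballots, Ahmed on 13. Ahmed wins 13–4.
Mbeki vs Varga: Mbeki is ranked higher on 8 ballots, Varga on 9. Varga wins 9–8.
Mbeki vs Okafor: Mbeki, 12–5.
Mbeki vs Rivera: 8+4 = 12 for Mbeki, 5 for Rivera — Mbeki by 12–5.
Janssen vs Ahmed: Janssen preferred on 0 ballots; Ahmed wins 17–0.
Janssen vs Varga: 13 to 4, Janssen.
Janssen–Okafor: Janssen 17–0.
Janssen–Rivera: Rivera 9–8.
Ahmed vs Varga: Ahmed, 13–4.
Ahmed vs Okafor: 17 to 0, Ahmed.
Ahmed vs Rivera: Ahmed wins 17–0.
Varga–Okafor: Okafor 13–4.
Varga–Rivera: Rivera 13–4.
Okafor vs Rivera: Rivera wins 9–8.
No candidate is winless: Mbeki beats Okafor; Janssen beats Mbeki; Ahmed beats Mbeki; Varga beats Mbeki; Okafor beats Varga; Rivera beats Janssen. There is no Condorcet loser.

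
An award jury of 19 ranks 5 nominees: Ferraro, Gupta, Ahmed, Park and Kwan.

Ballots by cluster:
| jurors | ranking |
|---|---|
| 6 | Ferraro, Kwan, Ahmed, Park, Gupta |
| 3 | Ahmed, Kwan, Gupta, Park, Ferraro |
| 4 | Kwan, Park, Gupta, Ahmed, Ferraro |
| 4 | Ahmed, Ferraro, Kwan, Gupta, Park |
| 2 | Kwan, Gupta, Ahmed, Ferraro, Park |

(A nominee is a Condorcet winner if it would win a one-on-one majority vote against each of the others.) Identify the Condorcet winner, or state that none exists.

none

Head-to-head results (19 jurors):
Ferraro–Gupta: Ferraro 10–9.
Ferraro–Ahmed: Ahmed 13–6.
Ferraro vs Park: Ferraro wins 12–7.
Ferraro vs Kwan: Ferraro wins 10–9.
Gupta vs Ahmed: Ahmed wins 13–6.
Gupta vs Park: Park, 10–9.
Gupta vs Kwan: Kwan, 19–0.
Ahmed vs Park: 6+3+4+2 = 15 for Ahmed, 4 for Park — Ahmed by 15–4.
Ahmed vs Kwan: 7 to 12, Kwan.
Park–Kwan: Kwan 19–0.
Each nominee drops at least one matchup (Ferraro loses to Ahmed; Gupta loses to Ferraro; Ahmed loses to Kwan; Park loses to Ferraro; Kwan loses to Ferraro); the cycle Ferraro > Kwan > Ahmed > Ferraro rules out a Condorcet winner.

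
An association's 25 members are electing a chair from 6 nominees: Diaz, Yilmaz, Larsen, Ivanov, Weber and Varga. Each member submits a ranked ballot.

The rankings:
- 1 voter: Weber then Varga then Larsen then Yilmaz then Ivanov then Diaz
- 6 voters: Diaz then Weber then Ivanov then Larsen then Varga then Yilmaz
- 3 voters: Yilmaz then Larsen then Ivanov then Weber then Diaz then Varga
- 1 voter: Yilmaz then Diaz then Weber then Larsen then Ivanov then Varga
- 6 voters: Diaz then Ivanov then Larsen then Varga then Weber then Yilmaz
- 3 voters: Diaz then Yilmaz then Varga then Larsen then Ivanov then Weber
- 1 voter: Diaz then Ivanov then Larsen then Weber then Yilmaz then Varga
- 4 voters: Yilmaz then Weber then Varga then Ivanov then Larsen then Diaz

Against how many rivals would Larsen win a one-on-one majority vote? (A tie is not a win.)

Larsen against each rival (25 voters):
Larsen–Diaz: Diaz 17–8.
Larsen vs Yilmaz: Larsen wins 14–11.
Larsen vs Ivanov: Ivanov, 17–8.
Larsen vs Weber: Larsen preferred on 3+6+3+1 = 13 ballots; Larsen wins 13–12.
Larsen vs Varga: 17 to 8, Larsen.
Larsen beats Yilmaz, Weber, Varga; loses to Diaz, Ivanov — 3 pairwise wins.

3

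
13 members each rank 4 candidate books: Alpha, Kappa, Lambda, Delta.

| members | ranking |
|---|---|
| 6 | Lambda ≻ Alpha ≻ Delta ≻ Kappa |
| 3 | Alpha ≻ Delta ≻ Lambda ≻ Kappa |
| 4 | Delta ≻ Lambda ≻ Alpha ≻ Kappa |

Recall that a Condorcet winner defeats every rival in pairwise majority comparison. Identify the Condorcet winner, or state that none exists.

Head-to-head results (13 members):
Alpha vs Kappa: 13 to 0, Alpha.
Alpha vs Lambda: 3 to 10, Lambda.
Alpha vs Delta: 6+3 = 9 for Alpha, 4 for Delta — Alpha by 9–4.
Kappa vs Lambda: 0 to 13, Lambda.
Kappa–Delta: Delta 13–0.
Lambda vs Delta: Delta wins 7–6.
No book is unbeaten: Alpha loses to Lambda; Kappa loses to Alpha; Lambda loses to Delta; Delta loses to Alpha. In particular Alpha > Delta > Lambda > Alpha is a majority cycle — no Condorcet winner exists.

none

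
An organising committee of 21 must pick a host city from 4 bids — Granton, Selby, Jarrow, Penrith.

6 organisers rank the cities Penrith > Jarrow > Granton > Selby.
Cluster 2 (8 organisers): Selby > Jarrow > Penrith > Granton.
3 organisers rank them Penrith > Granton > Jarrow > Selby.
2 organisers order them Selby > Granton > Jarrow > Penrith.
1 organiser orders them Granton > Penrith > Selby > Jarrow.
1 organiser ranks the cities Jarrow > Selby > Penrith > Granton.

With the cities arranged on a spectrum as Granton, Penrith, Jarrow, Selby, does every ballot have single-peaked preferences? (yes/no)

Axis positions: Granton=1, Penrith=2, Jarrow=3, Selby=4.
Cluster 1 (peak Penrith at position 2): ranking walks positions 2-3-1-4, expanding outward from the peak — single-peaked.
Cluster 2 (peak Selby at position 4): ranking walks positions 4-3-2-1, expanding outward from the peak — single-peaked.
Cluster 3 (peak Penrith at position 2): ranking walks positions 2-1-3-4, expanding outward from the peak — single-peaked.
Cluster 4: ranking walks positions 4-1-3-2; Granton is ranked above Jarrow even though Jarrow lies between Granton and the peak Selby on the axis — preferences dip and rise again. Not single-peaked.
Cluster 5: ranking walks positions 1-2-4-3; Selby is ranked above Jarrow even though Jarrow lies between Selby and the peak Granton on the axis — preferences dip and rise again. Not single-peaked.
Cluster 6 (peak Jarrow at position 3): ranking walks positions 3-4-2-1, expanding outward from the peak — single-peaked.
Cluster 4 violates single-peakedness, so the profile is not single-peaked on this axis.

no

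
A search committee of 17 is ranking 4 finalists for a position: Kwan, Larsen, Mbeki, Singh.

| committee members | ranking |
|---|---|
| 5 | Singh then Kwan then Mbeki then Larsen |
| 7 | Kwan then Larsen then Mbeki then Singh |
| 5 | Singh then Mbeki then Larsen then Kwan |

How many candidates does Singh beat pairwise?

Singh against each rival (17 committee members):
Singh vs Kwan: Singh wins 10–7.
Singh vs Larsen: Singh preferred on 5+5 = 10 ballots; Singh wins 10–7.
Singh vs Mbeki: 5+5 = 10 for Singh, 7 for Mbeki — Singh by 10–7.
Singh beats Kwan, Larsen, Mbeki — 3 pairwise wins.

3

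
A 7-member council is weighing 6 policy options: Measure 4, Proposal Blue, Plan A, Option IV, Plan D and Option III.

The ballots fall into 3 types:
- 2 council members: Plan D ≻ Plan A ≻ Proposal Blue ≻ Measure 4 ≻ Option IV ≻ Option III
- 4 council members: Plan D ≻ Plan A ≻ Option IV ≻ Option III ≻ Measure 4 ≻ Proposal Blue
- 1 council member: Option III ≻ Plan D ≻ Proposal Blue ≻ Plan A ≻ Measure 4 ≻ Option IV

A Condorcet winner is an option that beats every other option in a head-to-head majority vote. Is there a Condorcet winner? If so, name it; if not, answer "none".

Head-to-head results (7 council members):
Measure 4 vs Proposal Blue: 4 for Measure 4, 3 for Proposal Blue — Measure 4 by 4–3.
Measure 4 vs Plan A: 0 to 7, Plan A.
Measure 4 vs Option IV: 3 to 4, Option IV.
Measure 4 vs Plan D: 0 for Measure 4, 7 for Plan D — Plan D by 7–0.
Measure 4 vs Option III: Measure 4 preferred on 2 ballots; Option III wins 5–2.
Proposal Blue vs Plan A: Proposal Blue is ranked higher on 1 ballot, Plan A on 6. Plan A wins 6–1.
Proposal Blue vs Option IV: Proposal Blue preferred on 2+1 = 3 ballots; Option IV wins 4–3.
Proposal Blue vs Plan D: 0 for Proposal Blue, 7 for Plan D — Plan D by 7–0.
Proposal Blue vs Option III: Proposal Blue is ranked higher on 2 ballots, Option III on 5. Option III wins 5–2.
Plan A vs Option IV: Plan A is ranked higher on 2+4+1 = 7 ballots, Option IV on 0. Plan A wins 7–0.
Plan A vs Plan D: Plan A is ranked higher on 0 ballots, Plan D on 7. Plan D wins 7–0.
Plan A vs Option III: 2+4 = 6 for Plan A, 1 for Option III — Plan A by 6–1.
Option IV vs Plan D: Option IV preferred on 0 ballots; Plan D wins 7–0.
Option IV vs Option III: 6 to 1, Option IV.
Plan D vs Option III: Plan D preferred on 2+4 = 6 ballots; Plan D wins 6–1.
Plan D beats each of Measure 4, Proposal Blue, Plan A, Option IV, Option III — Plan D is the Condorcet winner.

Plan D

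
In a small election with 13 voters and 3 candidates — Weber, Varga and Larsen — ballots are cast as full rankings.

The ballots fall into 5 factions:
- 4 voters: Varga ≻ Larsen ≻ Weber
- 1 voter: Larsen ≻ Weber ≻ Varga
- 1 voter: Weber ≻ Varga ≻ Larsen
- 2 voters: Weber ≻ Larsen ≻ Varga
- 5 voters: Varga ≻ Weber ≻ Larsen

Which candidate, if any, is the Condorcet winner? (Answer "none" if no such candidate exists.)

Head-to-head results (13 voters):
Weber vs Varga: Weber is ranked higher on 1+1+2 = 4 ballots, Varga on 9. Varga wins 9–4.
Weber vs Larsen: Weber preferred on 1+2+5 = 8 ballots; Weber wins 8–5.
Varga vs Larsen: Varga is ranked higher on 4+1+5 = 10 ballots, Larsen on 3. Varga wins 10–3.
Varga defeats every rival head-to-head and is the Condorcet winner.

Varga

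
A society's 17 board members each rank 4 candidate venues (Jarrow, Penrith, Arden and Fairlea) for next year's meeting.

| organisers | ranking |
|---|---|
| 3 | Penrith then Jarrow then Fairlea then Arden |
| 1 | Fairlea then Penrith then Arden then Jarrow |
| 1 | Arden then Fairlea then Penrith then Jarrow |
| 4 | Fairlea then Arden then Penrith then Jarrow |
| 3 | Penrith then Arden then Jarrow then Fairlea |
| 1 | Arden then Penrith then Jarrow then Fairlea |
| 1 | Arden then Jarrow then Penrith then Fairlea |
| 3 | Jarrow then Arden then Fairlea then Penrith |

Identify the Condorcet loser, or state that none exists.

none

Pairwise majorities:
Jarrow vs Penrith: 4 to 13, Penrith.
Jarrow vs Arden: 6 to 11, Arden.
Jarrow vs Fairlea: Jarrow, 11–6.
Penrith vs Arden: Penrith preferred on 3+1+3 = 7 ballots; Arden wins 10–7.
Penrith vs Fairlea: 3+3+1+1 = 8 for Penrith, 9 for Fairlea — Fairlea by 9–8.
Arden vs Fairlea: Arden preferred on 1+3+1+1+3 = 9 ballots; Arden wins 9–8.
Each city has at least one pairwise win (Jarrow beats Fairlea; Penrith beats Jarrow; Arden beats Jarrow; Fairlea beats Penrith) — no Condorcet loser.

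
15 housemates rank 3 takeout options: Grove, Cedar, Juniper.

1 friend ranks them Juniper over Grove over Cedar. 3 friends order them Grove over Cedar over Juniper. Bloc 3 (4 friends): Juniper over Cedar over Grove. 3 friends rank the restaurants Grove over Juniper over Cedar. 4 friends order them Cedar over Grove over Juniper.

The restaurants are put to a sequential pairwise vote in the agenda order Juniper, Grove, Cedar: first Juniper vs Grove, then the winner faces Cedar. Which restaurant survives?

Round 1: Juniper vs Grove — 5–10, Grove advances.
Round 2: Grove vs Cedar — 7–8, Cedar advances.
The agenda winner is Cedar.

Cedar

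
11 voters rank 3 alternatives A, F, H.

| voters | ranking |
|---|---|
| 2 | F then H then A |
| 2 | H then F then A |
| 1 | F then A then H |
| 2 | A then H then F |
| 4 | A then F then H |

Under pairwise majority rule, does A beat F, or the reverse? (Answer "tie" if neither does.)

Ballots ranking A above F: 2 + 4 = 6.
Ballots ranking F above A: 11 − 6 = 5.
A wins the head-to-head 6–5.

A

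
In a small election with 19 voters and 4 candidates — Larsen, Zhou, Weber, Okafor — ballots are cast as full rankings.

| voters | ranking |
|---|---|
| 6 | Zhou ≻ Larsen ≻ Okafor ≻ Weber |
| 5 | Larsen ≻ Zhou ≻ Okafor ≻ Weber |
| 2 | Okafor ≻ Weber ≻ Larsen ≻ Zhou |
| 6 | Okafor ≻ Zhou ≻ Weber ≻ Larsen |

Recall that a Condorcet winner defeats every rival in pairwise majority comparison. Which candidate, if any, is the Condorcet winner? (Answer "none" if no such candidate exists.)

Zhou

Check each pair by majority over 19 ballots:
Larsen vs Zhou: Larsen is ranked higher on 5+2 = 7 ballots, Zhou on 12. Zhou wins 12–7.
Larsen vs Weber: 6+5 = 11 for Larsen, 8 for Weber — Larsen by 11–8.
Larsen vs Okafor: 11 to 8, Larsen.
Zhou vs Weber: Zhou preferred on 6+5+6 = 17 ballots; Zhou wins 17–2.
Zhou vs Okafor: 11 to 8, Zhou.
Weber vs Okafor: 0 for Weber, 19 for Okafor — Okafor by 19–0.
Only Zhou has no losses; Zhou is the Condorcet winner.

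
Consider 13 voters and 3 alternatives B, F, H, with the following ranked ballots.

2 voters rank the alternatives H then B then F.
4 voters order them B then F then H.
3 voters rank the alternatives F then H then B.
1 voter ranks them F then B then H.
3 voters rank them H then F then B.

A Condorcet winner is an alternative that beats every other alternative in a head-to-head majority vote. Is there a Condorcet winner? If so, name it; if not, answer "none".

F

Check each pair by majority over 13 ballots:
B vs F: 2+4 = 6 for B, 7 for F — F by 7–6.
B–H: H 8–5.
F vs H: 4+3+1 = 8 for F, 5 for H — F by 8–5.
F beats each of B, H — F is the Condorcet winner.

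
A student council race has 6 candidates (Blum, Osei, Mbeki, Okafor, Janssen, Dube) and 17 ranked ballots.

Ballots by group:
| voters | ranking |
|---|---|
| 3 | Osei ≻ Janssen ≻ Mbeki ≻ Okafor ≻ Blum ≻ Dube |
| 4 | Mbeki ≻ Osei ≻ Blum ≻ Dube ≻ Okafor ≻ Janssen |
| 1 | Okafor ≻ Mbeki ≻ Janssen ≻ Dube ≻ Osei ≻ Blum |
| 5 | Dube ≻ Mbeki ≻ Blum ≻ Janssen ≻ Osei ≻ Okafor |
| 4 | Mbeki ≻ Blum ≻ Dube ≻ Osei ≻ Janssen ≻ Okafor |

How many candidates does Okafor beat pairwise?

Okafor against each rival (17 voters):
Okafor vs Blum: 3+1 = 4 for Okafor, 13 for Blum — Blum by 13–4.
Okafor–Osei: Osei 16–1.
Okafor vs Mbeki: Okafor preferred on 1 ballot; Mbeki wins 16–1.
Okafor–Janssen: Janssen 12–5.
Okafor vs Dube: Okafor preferred on 3+1 = 4 ballots; Dube wins 13–4.
Okafor beats no one; loses to Blum, Osei, Mbeki, Janssen, Dube — 0 pairwise wins.

0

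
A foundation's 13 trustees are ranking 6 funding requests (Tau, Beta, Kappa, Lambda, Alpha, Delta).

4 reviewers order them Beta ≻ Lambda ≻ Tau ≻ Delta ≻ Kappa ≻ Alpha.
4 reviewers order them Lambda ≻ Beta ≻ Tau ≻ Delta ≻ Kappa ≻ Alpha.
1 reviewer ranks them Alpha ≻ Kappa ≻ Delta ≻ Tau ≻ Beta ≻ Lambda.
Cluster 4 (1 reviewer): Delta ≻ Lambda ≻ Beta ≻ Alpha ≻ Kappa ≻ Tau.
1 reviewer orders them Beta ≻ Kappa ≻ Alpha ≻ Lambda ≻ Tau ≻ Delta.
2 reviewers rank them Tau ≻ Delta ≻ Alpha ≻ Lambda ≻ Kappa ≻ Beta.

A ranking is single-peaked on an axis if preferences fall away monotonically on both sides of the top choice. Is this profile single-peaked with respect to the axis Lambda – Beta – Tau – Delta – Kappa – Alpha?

Axis positions: Lambda=1, Beta=2, Tau=3, Delta=4, Kappa=5, Alpha=6.
Cluster 1 (peak Beta at position 2): ranking walks positions 2-1-3-4-5-6, expanding outward from the peak — single-peaked.
Cluster 2 (peak Lambda at position 1): ranking walks positions 1-2-3-4-5-6, expanding outward from the peak — single-peaked.
Cluster 3 (peak Alpha at position 6): ranking walks positions 6-5-4-3-2-1, expanding outward from the peak — single-peaked.
Cluster 4: ranking walks positions 4-1-2-6-5-3; Lambda is ranked above Tau even though Tau lies between Lambda and the peak Delta on the axis — preferences dip and rise again. Not single-peaked.
Cluster 5: ranking walks positions 2-5-6-1-3-4; Kappa is ranked above Tau even though Tau lies between Kappa and the peak Beta on the axis — preferences dip and rise again. Not single-peaked.
Cluster 6: ranking walks positions 3-4-6-1-5-2; Alpha is ranked above Kappa even though Kappa lies between Alpha and the peak Tau on the axis — preferences dip and rise again. Not single-peaked.
Cluster 4 violates single-peakedness, so the profile is not single-peaked on this axis.

no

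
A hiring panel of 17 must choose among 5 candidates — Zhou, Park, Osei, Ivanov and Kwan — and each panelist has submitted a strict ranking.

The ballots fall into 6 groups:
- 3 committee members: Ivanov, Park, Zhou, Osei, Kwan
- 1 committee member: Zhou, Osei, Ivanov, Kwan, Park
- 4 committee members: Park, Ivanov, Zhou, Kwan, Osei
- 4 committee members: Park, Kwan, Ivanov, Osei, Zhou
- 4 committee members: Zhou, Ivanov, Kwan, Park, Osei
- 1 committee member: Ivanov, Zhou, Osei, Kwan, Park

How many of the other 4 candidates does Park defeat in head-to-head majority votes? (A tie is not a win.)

3

Park against each rival (17 committee members):
Park vs Zhou: Park is ranked higher on 3+4+4 = 11 ballots, Zhou on 6. Park wins 11–6.
Park vs Osei: 3+4+4+4 = 15 for Park, 2 for Osei — Park by 15–2.
Park vs Ivanov: Park is ranked higher on 4+4 = 8 ballots, Ivanov on 9. Ivanov wins 9–8.
Park–Kwan: Park 11–6.
Park beats Zhou, Osei, Kwan; loses to Ivanov — 3 pairwise wins.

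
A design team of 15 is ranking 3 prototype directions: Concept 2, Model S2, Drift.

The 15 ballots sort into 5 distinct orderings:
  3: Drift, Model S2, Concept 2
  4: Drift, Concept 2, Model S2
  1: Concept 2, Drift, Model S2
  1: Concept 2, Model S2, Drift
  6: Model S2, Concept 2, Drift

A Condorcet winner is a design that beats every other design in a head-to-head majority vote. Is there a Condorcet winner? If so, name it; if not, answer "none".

Pairwise majorities:
Concept 2 vs Model S2: Model S2 wins 9–6.
Concept 2 vs Drift: Concept 2 wins 8–7.
Model S2 vs Drift: Drift wins 8–7.
Every design loses at least once (Concept 2 loses to Model S2; Model S2 loses to Drift; Drift loses to Concept 2). The majority relation contains the cycle Concept 2 > Drift > Model S2 > Concept 2, so there is no Condorcet winner.

none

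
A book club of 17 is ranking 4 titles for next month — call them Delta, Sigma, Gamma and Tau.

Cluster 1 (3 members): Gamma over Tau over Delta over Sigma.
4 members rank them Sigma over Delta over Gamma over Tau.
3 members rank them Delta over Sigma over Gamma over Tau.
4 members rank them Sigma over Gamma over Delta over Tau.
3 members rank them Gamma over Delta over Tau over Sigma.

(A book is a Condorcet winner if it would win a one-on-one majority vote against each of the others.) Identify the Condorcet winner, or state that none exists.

Pairwise majorities:
Delta vs Sigma: 3+3+3 = 9 for Delta, 8 for Sigma — Delta by 9–8.
Delta vs Gamma: 7 to 10, Gamma.
Delta vs Tau: 14 to 3, Delta.
Sigma vs Gamma: 4+3+4 = 11 for Sigma, 6 for Gamma — Sigma by 11–6.
Sigma vs Tau: Sigma preferred on 4+3+4 = 11 ballots; Sigma wins 11–6.
Gamma vs Tau: 3+4+3+4+3 = 17 for Gamma, 0 for Tau — Gamma by 17–0.
Every book loses at least once (Delta loses to Gamma; Sigma loses to Delta; Gamma loses to Sigma; Tau loses to Delta). The majority relation contains the cycle Delta > Sigma > Gamma > Delta, so there is no Condorcet winner.

none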